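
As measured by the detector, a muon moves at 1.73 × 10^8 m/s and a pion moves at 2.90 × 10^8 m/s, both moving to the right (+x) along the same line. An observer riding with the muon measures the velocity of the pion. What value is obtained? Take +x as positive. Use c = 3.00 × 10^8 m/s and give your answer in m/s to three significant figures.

β_A = 0.577, β_B = 0.967 (dividing each by c = 3.00 × 10^8 m/s).
Transform to A's frame with the inverse velocity-addition law: u' = (u − v)/(1 − uv/c²), taking u = β_B and v = β_A.
u' = (0.967 − 0.577) / (1 − (0.577)(0.967)) = 0.3900/0.4426 = 0.8812.
u' = 0.8812 × 3.00 × 10^8 m/s.

+2.64 × 10^8 m/s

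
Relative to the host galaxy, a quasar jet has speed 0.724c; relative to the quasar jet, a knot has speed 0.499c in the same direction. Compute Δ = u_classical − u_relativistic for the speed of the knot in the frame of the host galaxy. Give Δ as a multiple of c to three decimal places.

Galilean: u_cl = 0.499 + 0.724 = 1.2230.
Relativistic: u_rel = (0.499 + 0.724) / (1 + 0.499·0.724) = 1.2230/1.3613 = 0.8984.
Δ = 1.2230 − 0.8984 = 0.3246.
(The classical prediction exceeds c; the relativistic result does not.)

Δ = 0.325c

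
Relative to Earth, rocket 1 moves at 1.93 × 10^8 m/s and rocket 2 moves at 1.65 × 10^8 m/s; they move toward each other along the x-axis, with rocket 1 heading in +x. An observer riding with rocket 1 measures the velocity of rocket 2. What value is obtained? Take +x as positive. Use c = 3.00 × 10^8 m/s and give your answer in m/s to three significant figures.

-2.64 × 10^8 m/s

β_A = 0.643, β_B = -0.550 (dividing each by c = 3.00 × 10^8 m/s).
Transform to A's frame with the inverse velocity-addition law: u' = (u − v)/(1 − uv/c²), taking u = β_B and v = β_A.
u' = (-0.550 − 0.643) / (1 − (0.643)(-0.550)) = -1.1933/1.3538 = -0.8814.
u' = -0.8814 × 3.00 × 10^8 m/s.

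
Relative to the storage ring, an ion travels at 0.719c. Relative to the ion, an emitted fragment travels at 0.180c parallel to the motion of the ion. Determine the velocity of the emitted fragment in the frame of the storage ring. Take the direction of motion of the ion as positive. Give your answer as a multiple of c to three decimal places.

With v = 0.719 and u' = 0.180 (in units of c),
u = (u' + v)/(1 + u'v/c²):
u = (0.180 + 0.719) / (1 + 0.180·0.719) = 0.8990/1.1294 = 0.7960
(Galilean addition would give +0.899c.)

0.796c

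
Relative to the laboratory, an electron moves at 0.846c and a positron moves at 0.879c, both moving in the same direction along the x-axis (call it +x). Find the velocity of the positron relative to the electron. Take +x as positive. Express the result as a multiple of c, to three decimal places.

β_A = 0.846, β_B = 0.879.
Transform to A's frame with the inverse velocity-addition law: u' = (u − v)/(1 − uv/c²), taking u = β_B and v = β_A.
u' = (0.879 − 0.846) / (1 − (0.846)(0.879)) = 0.0330/0.2564 = 0.1287.

+0.129c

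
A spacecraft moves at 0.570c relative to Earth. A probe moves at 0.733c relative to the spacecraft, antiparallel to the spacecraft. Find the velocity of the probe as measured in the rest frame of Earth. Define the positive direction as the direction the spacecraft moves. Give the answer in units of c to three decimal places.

-0.280c

With v = 0.570 and u' = -0.733 (in units of c),
u = (u' + v)/(1 + u'v/c²):
u = (-0.733 + 0.570) / (1 + (-0.733)·0.570) = -0.1630/0.5822 = -0.2800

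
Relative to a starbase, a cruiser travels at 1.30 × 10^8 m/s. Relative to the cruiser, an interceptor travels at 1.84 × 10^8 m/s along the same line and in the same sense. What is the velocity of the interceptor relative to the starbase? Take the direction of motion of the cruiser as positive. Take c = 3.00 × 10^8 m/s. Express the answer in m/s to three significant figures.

In units of c (dividing by 3.00 × 10^8 m/s): v = 0.433, u' = 0.613.
u = (u' + v)/(1 + u'v/c²):
u = (0.613 + 0.433) / (1 + 0.613·0.433) = 1.0467/1.2658 = 0.8269
(Galilean addition would give +1.047c, exceeding c.)
Converting back: u = 0.8269 × 3.00 × 10^8 m/s.

2.48 × 10^8 m/s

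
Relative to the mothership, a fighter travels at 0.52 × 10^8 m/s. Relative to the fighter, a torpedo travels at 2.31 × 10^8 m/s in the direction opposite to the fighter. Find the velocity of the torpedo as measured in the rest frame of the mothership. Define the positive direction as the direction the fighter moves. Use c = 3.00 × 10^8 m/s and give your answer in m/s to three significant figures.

In units of c (dividing by 3.00 × 10^8 m/s): v = 0.173, u' = -0.770.
u = (u' + v)/(1 + u'v/c²):
u = (-0.770 + 0.173) / (1 + (-0.770)·0.173) = -0.5967/0.8665 = -0.6886
(Galilean addition would give -0.597c.)
Converting back: u = -0.6886 × 3.00 × 10^8 m/s.

-2.07 × 10^8 m/s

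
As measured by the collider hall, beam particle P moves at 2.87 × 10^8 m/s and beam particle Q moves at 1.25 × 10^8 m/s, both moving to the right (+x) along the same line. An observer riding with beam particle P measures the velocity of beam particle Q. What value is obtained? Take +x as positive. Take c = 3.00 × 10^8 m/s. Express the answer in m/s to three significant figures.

-2.69 × 10^8 m/s

β_A = 0.957, β_B = 0.417 (dividing each by c = 3.00 × 10^8 m/s).
Transform to A's frame with the inverse velocity-addition law: u' = (u − v)/(1 − uv/c²), taking u = β_B and v = β_A.
u' = (0.417 − 0.957) / (1 − (0.957)(0.417)) = -0.5400/0.6014 = -0.8979.
u' = -0.8979 × 3.00 × 10^8 m/s.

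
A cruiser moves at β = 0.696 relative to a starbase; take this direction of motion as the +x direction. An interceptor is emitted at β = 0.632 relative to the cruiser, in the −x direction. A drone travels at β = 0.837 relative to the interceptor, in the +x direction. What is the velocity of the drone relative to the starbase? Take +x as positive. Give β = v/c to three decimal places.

β = +0.868

Apply u = (u' + v)/(1 + u'v/c²) successively, working outward toward the starbase.
Start: velocity of the cruiser relative to the starbase = 0.6960c.
Compose with the interceptor (u' = -0.632 in the cruiser frame): u_1 = (-0.632 + 0.696) / (1 + (-0.632)·0.696) = 0.0640/0.5601 = 0.1143.
Compose with the drone (u' = 0.837 in the interceptor frame): u_2 = (0.837 + 0.114) / (1 + 0.837·0.114) = 0.9513/1.0956 = 0.8682.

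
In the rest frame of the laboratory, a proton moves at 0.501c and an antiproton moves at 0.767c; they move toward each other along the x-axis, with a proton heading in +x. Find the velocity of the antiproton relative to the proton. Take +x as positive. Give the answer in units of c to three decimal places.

β_A = 0.501, β_B = -0.767.
Transform to A's frame with the inverse velocity-addition law: u' = (u − v)/(1 − uv/c²), taking u = β_B and v = β_A.
u' = (-0.767 − 0.501) / (1 − (0.501)(-0.767)) = -1.2680/1.3843 = -0.9160.

-0.916c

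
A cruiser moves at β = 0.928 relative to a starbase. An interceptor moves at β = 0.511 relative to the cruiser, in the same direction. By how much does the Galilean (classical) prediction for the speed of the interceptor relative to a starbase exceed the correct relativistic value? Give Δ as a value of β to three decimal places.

Galilean: u_cl = 0.511 + 0.928 = 1.4390.
Relativistic: u_rel = (0.511 + 0.928) / (1 + 0.511·0.928) = 1.4390/1.4742 = 0.9761.
Δ = 1.4390 − 0.9761 = 0.4629.
(The classical prediction exceeds c; the relativistic result does not.)

Δ = 0.463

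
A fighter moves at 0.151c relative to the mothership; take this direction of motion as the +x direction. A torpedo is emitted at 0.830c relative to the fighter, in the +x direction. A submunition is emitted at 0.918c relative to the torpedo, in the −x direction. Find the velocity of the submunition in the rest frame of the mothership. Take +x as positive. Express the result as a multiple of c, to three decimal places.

-0.232c

Apply u = (u' + v)/(1 + u'v/c²) successively, working outward toward the mothership.
Start: velocity of the fighter relative to the mothership = 0.1510c.
Compose with the torpedo (u' = 0.830 in the fighter frame): u_1 = (0.830 + 0.151) / (1 + 0.830·0.151) = 0.9810/1.1253 = 0.8717.
Compose with the submunition (u' = -0.918 in the torpedo frame): u_2 = (-0.918 + 0.872) / (1 + (-0.918)·0.872) = -0.0463/0.1997 = -0.2316.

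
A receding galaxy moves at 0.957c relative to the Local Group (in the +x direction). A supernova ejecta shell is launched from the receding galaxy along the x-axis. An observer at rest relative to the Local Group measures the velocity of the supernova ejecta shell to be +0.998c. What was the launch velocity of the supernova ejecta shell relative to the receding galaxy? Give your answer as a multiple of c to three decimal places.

+0.913c

Invert the composition law: u' = (u − v)/(1 − uv/c²).
u' = (0.998 − 0.957) / (1 − (0.998)(0.957)) = 0.0410/0.0449 = 0.9129.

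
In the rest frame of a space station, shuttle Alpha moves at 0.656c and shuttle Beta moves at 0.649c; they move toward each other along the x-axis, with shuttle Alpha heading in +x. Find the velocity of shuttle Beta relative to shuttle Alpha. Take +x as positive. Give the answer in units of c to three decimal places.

-0.915c

β_A = 0.656, β_B = -0.649.
Transform to A's frame with the inverse velocity-addition law: u' = (u − v)/(1 − uv/c²), taking u = β_B and v = β_A.
u' = (-0.649 − 0.656) / (1 − (0.656)(-0.649)) = -1.3050/1.4257 = -0.9153.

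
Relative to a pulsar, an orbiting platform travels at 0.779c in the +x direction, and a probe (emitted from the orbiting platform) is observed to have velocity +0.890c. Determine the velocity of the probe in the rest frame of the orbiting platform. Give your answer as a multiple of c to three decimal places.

+0.362c

Invert the composition law: u' = (u − v)/(1 − uv/c²).
u' = (0.890 − 0.779) / (1 − (0.890)(0.779)) = 0.1110/0.3067 = 0.3619.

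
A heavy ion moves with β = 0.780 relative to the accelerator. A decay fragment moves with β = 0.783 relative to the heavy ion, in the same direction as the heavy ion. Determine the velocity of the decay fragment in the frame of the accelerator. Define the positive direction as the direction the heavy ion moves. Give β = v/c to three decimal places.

β = 0.970

With v = 0.780 and u' = 0.783 (in units of c),
u = (u' + v)/(1 + u'v/c²):
u = (0.783 + 0.780) / (1 + 0.783·0.780) = 1.5630/1.6107 = 0.9704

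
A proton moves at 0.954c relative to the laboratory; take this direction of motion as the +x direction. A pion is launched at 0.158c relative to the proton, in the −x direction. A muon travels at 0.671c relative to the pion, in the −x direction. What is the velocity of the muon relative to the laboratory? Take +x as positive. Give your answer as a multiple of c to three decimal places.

Apply u = (u' + v)/(1 + u'v/c²) successively, working outward toward the laboratory.
Start: velocity of the proton relative to the laboratory = 0.9540c.
Compose with the pion (u' = -0.158 in the proton frame): u_1 = (-0.158 + 0.954) / (1 + (-0.158)·0.954) = 0.7960/0.8493 = 0.9373.
Compose with the muon (u' = -0.671 in the pion frame): u_2 = (-0.671 + 0.937) / (1 + (-0.671)·0.937) = 0.2663/0.3711 = 0.7176.

+0.718c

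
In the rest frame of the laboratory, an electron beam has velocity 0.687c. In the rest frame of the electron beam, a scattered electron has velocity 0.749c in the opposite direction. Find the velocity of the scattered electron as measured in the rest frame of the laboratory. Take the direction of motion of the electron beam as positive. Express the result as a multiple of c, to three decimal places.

-0.128c

With v = 0.687 and u' = -0.749 (in units of c),
u = (u' + v)/(1 + u'v/c²):
u = (-0.749 + 0.687) / (1 + (-0.749)·0.687) = -0.0620/0.4854 = -0.1277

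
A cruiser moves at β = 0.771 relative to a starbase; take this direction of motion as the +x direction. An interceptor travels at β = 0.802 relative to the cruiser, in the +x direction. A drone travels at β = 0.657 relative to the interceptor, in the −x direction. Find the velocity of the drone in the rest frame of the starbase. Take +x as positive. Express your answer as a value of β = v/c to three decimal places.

Apply u = (u' + v)/(1 + u'v/c²) successively, working outward toward the starbase.
Start: velocity of the cruiser relative to the starbase = 0.7710c.
Compose with the interceptor (u' = 0.802 in the cruiser frame): u_1 = (0.802 + 0.771) / (1 + 0.802·0.771) = 1.5730/1.6183 = 0.9720.
Compose with the drone (u' = -0.657 in the interceptor frame): u_2 = (-0.657 + 0.972) / (1 + (-0.657)·0.972) = 0.3150/0.3614 = 0.8715.

β = +0.872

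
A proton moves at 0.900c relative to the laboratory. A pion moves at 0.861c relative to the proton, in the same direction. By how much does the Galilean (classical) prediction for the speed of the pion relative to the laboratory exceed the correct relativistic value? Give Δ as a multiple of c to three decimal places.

Galilean: u_cl = 0.861 + 0.900 = 1.7610.
Relativistic: u_rel = (0.861 + 0.900) / (1 + 0.861·0.900) = 1.7610/1.7749 = 0.9922.
Δ = 1.7610 − 0.9922 = 0.7688.
(The classical prediction exceeds c; the relativistic result does not.)

Δ = 0.769c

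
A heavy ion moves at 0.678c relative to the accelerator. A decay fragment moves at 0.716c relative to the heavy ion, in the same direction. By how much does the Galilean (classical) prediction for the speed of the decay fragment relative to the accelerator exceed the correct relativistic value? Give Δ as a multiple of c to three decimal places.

Galilean: u_cl = 0.716 + 0.678 = 1.3940.
Relativistic: u_rel = (0.716 + 0.678) / (1 + 0.716·0.678) = 1.3940/1.4854 = 0.9384.
Δ = 1.3940 − 0.9384 = 0.4556.
(The classical prediction exceeds c; the relativistic result does not.)

Δ = 0.456c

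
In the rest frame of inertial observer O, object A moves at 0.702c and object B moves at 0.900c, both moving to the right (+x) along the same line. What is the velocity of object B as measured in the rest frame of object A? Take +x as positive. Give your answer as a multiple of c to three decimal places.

+0.538c

β_A = 0.702, β_B = 0.900.
Transform to A's frame with the inverse velocity-addition law: u' = (u − v)/(1 − uv/c²), taking u = β_B and v = β_A.
u' = (0.900 − 0.702) / (1 − (0.702)(0.900)) = 0.1980/0.3682 = 0.5378.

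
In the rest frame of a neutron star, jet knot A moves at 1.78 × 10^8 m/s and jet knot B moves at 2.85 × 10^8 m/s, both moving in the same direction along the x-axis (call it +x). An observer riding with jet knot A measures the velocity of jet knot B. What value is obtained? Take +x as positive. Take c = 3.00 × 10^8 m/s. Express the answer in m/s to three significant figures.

β_A = 0.593, β_B = 0.950 (dividing each by c = 3.00 × 10^8 m/s).
Transform to A's frame with the inverse velocity-addition law: u' = (u − v)/(1 − uv/c²), taking u = β_B and v = β_A.
u' = (0.950 − 0.593) / (1 − (0.593)(0.950)) = 0.3567/0.4363 = 0.8174.
u' = 0.8174 × 3.00 × 10^8 m/s.

+2.45 × 10^8 m/s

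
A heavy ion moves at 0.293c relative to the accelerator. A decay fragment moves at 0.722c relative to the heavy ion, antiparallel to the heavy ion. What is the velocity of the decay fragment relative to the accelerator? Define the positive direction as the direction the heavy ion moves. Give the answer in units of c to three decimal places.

-0.544c

With v = 0.293 and u' = -0.722 (in units of c),
u = (u' + v)/(1 + u'v/c²):
u = (-0.722 + 0.293) / (1 + (-0.722)·0.293) = -0.4290/0.7885 = -0.5441
(Galilean addition would give -0.429c.)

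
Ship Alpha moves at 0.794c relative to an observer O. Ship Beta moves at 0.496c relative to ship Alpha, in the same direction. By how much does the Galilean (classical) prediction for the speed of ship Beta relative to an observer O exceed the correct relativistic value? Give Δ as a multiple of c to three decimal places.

Δ = 0.364c

Galilean: u_cl = 0.496 + 0.794 = 1.2900.
Relativistic: u_rel = (0.496 + 0.794) / (1 + 0.496·0.794) = 1.2900/1.3938 = 0.9255.
Δ = 1.2900 − 0.9255 = 0.3645.
(The classical prediction exceeds c; the relativistic result does not.)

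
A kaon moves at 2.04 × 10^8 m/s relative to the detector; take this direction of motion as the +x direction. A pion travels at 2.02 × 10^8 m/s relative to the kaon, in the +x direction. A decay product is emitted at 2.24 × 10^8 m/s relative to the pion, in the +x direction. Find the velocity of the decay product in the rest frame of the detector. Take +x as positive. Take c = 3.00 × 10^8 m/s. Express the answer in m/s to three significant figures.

Apply u = (u' + v)/(1 + u'v/c²) successively, working outward toward the detector.
(Dividing each given speed by c = 3.00 × 10^8 m/s to work in units of c.)
Start: velocity of the kaon relative to the detector = 0.6800c.
Compose with the pion (u' = 0.673 in the kaon frame): u_1 = (0.673 + 0.680) / (1 + 0.673·0.680) = 1.3533/1.4579 = 0.9283.
Compose with the decay product (u' = 0.747 in the pion frame): u_2 = (0.747 + 0.928) / (1 + 0.747·0.928) = 1.6750/1.6931 = 0.9893.
So u = 0.9893 × 3.00 × 10^8 m/s.

2.97 × 10^8 m/s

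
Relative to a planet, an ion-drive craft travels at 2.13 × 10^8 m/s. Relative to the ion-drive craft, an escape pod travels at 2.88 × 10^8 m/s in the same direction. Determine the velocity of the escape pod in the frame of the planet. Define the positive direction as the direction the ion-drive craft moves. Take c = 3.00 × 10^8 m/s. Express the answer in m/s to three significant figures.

In units of c (dividing by 3.00 × 10^8 m/s): v = 0.710, u' = 0.960.
u = (u' + v)/(1 + u'v/c²):
u = (0.960 + 0.710) / (1 + 0.960·0.710) = 1.6700/1.6816 = 0.9931
(Galilean addition would give +1.670c, exceeding c.)
Converting back: u = 0.9931 × 3.00 × 10^8 m/s.

2.98 × 10^8 m/s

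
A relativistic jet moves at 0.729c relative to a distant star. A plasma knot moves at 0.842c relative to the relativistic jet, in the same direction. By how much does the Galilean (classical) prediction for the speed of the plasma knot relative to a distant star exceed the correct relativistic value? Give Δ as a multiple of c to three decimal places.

Δ = 0.598c

Galilean: u_cl = 0.842 + 0.729 = 1.5710.
Relativistic: u_rel = (0.842 + 0.729) / (1 + 0.842·0.729) = 1.5710/1.6138 = 0.9735.
Δ = 1.5710 − 0.9735 = 0.5975.
(The classical prediction exceeds c; the relativistic result does not.)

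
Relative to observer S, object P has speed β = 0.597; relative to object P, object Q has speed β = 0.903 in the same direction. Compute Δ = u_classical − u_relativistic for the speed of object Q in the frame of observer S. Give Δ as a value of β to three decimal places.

Δ = 0.525

Galilean: u_cl = 0.903 + 0.597 = 1.5000.
Relativistic: u_rel = (0.903 + 0.597) / (1 + 0.903·0.597) = 1.5000/1.5391 = 0.9746.
Δ = 1.5000 − 0.9746 = 0.5254.
(The classical prediction exceeds c; the relativistic result does not.)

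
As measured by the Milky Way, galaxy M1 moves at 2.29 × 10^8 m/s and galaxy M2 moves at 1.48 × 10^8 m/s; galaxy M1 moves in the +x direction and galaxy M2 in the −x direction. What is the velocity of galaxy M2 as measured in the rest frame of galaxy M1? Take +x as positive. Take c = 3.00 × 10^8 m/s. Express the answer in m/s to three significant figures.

-2.74 × 10^8 m/s

β_A = 0.763, β_B = -0.493 (dividing each by c = 3.00 × 10^8 m/s).
Transform to A's frame with the inverse velocity-addition law: u' = (u − v)/(1 − uv/c²), taking u = β_B and v = β_A.
u' = (-0.493 − 0.763) / (1 − (0.763)(-0.493)) = -1.2567/1.3766 = -0.9129.
u' = -0.9129 × 3.00 × 10^8 m/s.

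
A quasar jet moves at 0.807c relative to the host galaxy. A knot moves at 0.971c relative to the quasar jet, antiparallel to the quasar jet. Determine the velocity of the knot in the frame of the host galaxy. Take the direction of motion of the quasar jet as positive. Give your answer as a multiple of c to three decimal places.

-0.758c

With v = 0.807 and u' = -0.971 (in units of c),
u = (u' + v)/(1 + u'v/c²):
u = (-0.971 + 0.807) / (1 + (-0.971)·0.807) = -0.1640/0.2164 = -0.7578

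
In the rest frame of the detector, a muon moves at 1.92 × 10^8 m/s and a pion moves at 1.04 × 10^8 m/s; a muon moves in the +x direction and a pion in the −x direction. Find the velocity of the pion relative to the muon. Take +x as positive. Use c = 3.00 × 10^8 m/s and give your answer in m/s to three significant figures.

β_A = 0.640, β_B = -0.347 (dividing each by c = 3.00 × 10^8 m/s).
Transform to A's frame with the inverse velocity-addition law: u' = (u − v)/(1 − uv/c²), taking u = β_B and v = β_A.
u' = (-0.347 − 0.640) / (1 − (0.640)(-0.347)) = -0.9867/1.2219 = -0.8075.
u' = -0.8075 × 3.00 × 10^8 m/s.

-2.42 × 10^8 m/s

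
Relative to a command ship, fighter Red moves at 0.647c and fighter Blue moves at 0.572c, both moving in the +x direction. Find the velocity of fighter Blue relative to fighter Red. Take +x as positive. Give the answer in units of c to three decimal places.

β_A = 0.647, β_B = 0.572.
Transform to A's frame with the inverse velocity-addition law: u' = (u − v)/(1 − uv/c²), taking u = β_B and v = β_A.
u' = (0.572 − 0.647) / (1 − (0.647)(0.572)) = -0.0750/0.6299 = -0.1191.

-0.119c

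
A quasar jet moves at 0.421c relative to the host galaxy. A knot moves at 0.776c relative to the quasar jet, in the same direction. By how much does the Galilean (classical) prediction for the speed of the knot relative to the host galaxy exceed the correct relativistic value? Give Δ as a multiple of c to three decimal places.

Galilean: u_cl = 0.776 + 0.421 = 1.1970.
Relativistic: u_rel = (0.776 + 0.421) / (1 + 0.776·0.421) = 1.1970/1.3267 = 0.9022.
Δ = 1.1970 − 0.9022 = 0.2948.
(The classical prediction exceeds c; the relativistic result does not.)

Δ = 0.295c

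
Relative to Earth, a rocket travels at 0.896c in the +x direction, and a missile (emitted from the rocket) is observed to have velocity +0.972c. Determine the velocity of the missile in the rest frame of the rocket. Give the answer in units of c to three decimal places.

Invert the composition law: u' = (u − v)/(1 − uv/c²).
u' = (0.972 − 0.896) / (1 − (0.972)(0.896)) = 0.0760/0.1291 = 0.5887.

+0.589c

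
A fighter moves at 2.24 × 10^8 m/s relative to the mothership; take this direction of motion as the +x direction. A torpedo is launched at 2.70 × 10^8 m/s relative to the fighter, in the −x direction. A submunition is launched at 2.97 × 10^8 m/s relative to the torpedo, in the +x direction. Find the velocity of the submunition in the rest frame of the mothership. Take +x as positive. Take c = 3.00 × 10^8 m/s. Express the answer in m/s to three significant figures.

Apply u = (u' + v)/(1 + u'v/c²) successively, working outward toward the mothership.
(Dividing each given speed by c = 3.00 × 10^8 m/s to work in units of c.)
Start: velocity of the fighter relative to the mothership = 0.7467c.
Compose with the torpedo (u' = -0.900 in the fighter frame): u_1 = (-0.900 + 0.747) / (1 + (-0.900)·0.747) = -0.1533/0.3280 = -0.4675.
Compose with the submunition (u' = 0.990 in the torpedo frame): u_2 = (0.990 + (-0.467)) / (1 + 0.990·(-0.467)) = 0.5225/0.5372 = 0.9727.
So u = 0.9727 × 3.00 × 10^8 m/s.

+2.92 × 10^8 m/s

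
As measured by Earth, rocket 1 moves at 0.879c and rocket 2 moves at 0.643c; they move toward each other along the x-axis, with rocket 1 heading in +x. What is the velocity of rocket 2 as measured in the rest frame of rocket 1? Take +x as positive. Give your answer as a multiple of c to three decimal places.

β_A = 0.879, β_B = -0.643.
Transform to A's frame with the inverse velocity-addition law: u' = (u − v)/(1 − uv/c²), taking u = β_B and v = β_A.
u' = (-0.643 − 0.879) / (1 − (0.879)(-0.643)) = -1.5220/1.5652 = -0.9724.

-0.972c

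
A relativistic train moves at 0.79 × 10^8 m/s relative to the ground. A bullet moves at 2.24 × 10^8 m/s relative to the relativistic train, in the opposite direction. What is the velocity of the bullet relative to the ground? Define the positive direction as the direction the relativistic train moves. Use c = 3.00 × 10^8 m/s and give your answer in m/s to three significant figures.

In units of c (dividing by 3.00 × 10^8 m/s): v = 0.263, u' = -0.747.
u = (u' + v)/(1 + u'v/c²):
u = (-0.747 + 0.263) / (1 + (-0.747)·0.263) = -0.4833/0.8034 = -0.6016
Converting back: u = -0.6016 × 3.00 × 10^8 m/s.

-1.80 × 10^8 m/s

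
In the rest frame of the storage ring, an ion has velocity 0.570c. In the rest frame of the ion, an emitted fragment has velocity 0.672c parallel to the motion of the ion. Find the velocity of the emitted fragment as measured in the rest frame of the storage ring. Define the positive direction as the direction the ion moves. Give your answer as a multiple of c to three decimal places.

0.898c

With v = 0.570 and u' = 0.672 (in units of c),
u = (u' + v)/(1 + u'v/c²):
u = (0.672 + 0.570) / (1 + 0.672·0.570) = 1.2420/1.3830 = 0.8980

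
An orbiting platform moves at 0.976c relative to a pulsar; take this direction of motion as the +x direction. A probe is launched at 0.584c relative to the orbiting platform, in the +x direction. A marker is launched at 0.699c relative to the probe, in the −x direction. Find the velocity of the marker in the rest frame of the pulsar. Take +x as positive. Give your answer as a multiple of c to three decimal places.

+0.965c

Apply u = (u' + v)/(1 + u'v/c²) successively, working outward toward the pulsar.
Start: velocity of the orbiting platform relative to the pulsar = 0.9760c.
Compose with the probe (u' = 0.584 in the orbiting platform frame): u_1 = (0.584 + 0.976) / (1 + 0.584·0.976) = 1.5600/1.5700 = 0.9936.
Compose with the marker (u' = -0.699 in the probe frame): u_2 = (-0.699 + 0.994) / (1 + (-0.699)·0.994) = 0.2946/0.3054 = 0.9646.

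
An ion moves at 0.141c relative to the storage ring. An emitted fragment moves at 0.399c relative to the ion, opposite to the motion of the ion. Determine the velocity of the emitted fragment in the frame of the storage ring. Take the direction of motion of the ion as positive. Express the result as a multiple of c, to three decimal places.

With v = 0.141 and u' = -0.399 (in units of c),
u = (u' + v)/(1 + u'v/c²):
u = (-0.399 + 0.141) / (1 + (-0.399)·0.141) = -0.2580/0.9437 = -0.2734

-0.273c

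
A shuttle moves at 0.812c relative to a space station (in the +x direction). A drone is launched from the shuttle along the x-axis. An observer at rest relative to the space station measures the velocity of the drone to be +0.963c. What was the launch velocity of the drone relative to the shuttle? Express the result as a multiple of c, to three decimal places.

+0.693c

Invert the composition law: u' = (u − v)/(1 − uv/c²).
u' = (0.963 − 0.812) / (1 − (0.963)(0.812)) = 0.1510/0.2180 = 0.6925.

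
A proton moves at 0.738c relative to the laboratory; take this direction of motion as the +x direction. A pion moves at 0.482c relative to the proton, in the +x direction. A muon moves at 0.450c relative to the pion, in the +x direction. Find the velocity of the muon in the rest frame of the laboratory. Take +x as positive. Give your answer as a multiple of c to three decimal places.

Apply u = (u' + v)/(1 + u'v/c²) successively, working outward toward the laboratory.
Start: velocity of the proton relative to the laboratory = 0.7380c.
Compose with the pion (u' = 0.482 in the proton frame): u_1 = (0.482 + 0.738) / (1 + 0.482·0.738) = 1.2200/1.3557 = 0.8999.
Compose with the muon (u' = 0.450 in the pion frame): u_2 = (0.450 + 0.900) / (1 + 0.450·0.900) = 1.3499/1.4050 = 0.9608.

0.961c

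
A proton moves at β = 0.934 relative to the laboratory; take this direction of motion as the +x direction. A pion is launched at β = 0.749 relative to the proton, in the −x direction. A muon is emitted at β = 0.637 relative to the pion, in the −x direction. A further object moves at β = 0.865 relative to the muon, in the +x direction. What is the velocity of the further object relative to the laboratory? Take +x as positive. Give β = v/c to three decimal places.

Apply u = (u' + v)/(1 + u'v/c²) successively, working outward toward the laboratory.
Start: velocity of the proton relative to the laboratory = 0.9340c.
Compose with the pion (u' = -0.749 in the proton frame): u_1 = (-0.749 + 0.934) / (1 + (-0.749)·0.934) = 0.1850/0.3004 = 0.6158.
Compose with the muon (u' = -0.637 in the pion frame): u_2 = (-0.637 + 0.616) / (1 + (-0.637)·0.616) = -0.0212/0.6078 = -0.0349.
Compose with the further object (u' = 0.865 in the muon frame): u_3 = (0.865 + (-0.035)) / (1 + 0.865·(-0.035)) = 0.8301/0.9698 = 0.8559.

β = +0.856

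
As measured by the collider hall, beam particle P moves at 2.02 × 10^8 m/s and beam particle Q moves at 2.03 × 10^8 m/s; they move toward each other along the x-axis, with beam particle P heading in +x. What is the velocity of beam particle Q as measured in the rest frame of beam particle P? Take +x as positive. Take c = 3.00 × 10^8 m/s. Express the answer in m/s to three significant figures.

-2.78 × 10^8 m/s

β_A = 0.673, β_B = -0.677 (dividing each by c = 3.00 × 10^8 m/s).
Transform to A's frame with the inverse velocity-addition law: u' = (u − v)/(1 − uv/c²), taking u = β_B and v = β_A.
u' = (-0.677 − 0.673) / (1 − (0.673)(-0.677)) = -1.3500/1.4556 = -0.9274.
u' = -0.9274 × 3.00 × 10^8 m/s.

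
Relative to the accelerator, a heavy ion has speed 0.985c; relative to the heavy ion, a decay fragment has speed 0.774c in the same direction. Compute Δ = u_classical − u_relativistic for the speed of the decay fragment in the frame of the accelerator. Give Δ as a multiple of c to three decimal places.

Galilean: u_cl = 0.774 + 0.985 = 1.7590.
Relativistic: u_rel = (0.774 + 0.985) / (1 + 0.774·0.985) = 1.7590/1.7624 = 0.9981.
Δ = 1.7590 − 0.9981 = 0.7609.
(The classical prediction exceeds c; the relativistic result does not.)

Δ = 0.761c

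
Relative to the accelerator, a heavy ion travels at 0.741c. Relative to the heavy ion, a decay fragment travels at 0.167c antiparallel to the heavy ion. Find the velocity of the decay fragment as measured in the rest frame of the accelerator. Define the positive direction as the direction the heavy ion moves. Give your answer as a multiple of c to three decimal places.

+0.655c

With v = 0.741 and u' = -0.167 (in units of c),
u = (u' + v)/(1 + u'v/c²):
u = (-0.167 + 0.741) / (1 + (-0.167)·0.741) = 0.5740/0.8763 = 0.6551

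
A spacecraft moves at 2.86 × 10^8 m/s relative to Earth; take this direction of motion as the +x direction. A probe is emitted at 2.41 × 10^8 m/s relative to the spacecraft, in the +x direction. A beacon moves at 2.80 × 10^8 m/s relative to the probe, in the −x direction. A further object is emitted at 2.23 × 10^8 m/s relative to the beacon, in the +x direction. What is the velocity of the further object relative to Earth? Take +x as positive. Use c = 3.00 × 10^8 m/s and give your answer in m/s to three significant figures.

+2.93 × 10^8 m/s

Apply u = (u' + v)/(1 + u'v/c²) successively, working outward toward Earth.
(Dividing each given speed by c = 3.00 × 10^8 m/s to work in units of c.)
Start: velocity of the spacecraft relative to Earth = 0.9533c.
Compose with the probe (u' = 0.803 in the spacecraft frame): u_1 = (0.803 + 0.953) / (1 + 0.803·0.953) = 1.7567/1.7658 = 0.9948.
Compose with the beacon (u' = -0.933 in the probe frame): u_2 = (-0.933 + 0.995) / (1 + (-0.933)·0.995) = 0.0615/0.0715 = 0.8595.
Compose with the further object (u' = 0.743 in the beacon frame): u_3 = (0.743 + 0.859) / (1 + 0.743·0.859) = 1.6028/1.6389 = 0.9780.
So u = 0.9780 × 3.00 × 10^8 m/s.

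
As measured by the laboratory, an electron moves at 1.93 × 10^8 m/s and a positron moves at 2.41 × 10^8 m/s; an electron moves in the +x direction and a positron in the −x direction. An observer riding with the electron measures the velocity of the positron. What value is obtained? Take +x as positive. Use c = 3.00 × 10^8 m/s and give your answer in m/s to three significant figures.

β_A = 0.643, β_B = -0.803 (dividing each by c = 3.00 × 10^8 m/s).
Transform to A's frame with the inverse velocity-addition law: u' = (u − v)/(1 − uv/c²), taking u = β_B and v = β_A.
u' = (-0.803 − 0.643) / (1 − (0.643)(-0.803)) = -1.4467/1.5168 = -0.9538.
u' = -0.9538 × 3.00 × 10^8 m/s.

-2.86 × 10^8 m/s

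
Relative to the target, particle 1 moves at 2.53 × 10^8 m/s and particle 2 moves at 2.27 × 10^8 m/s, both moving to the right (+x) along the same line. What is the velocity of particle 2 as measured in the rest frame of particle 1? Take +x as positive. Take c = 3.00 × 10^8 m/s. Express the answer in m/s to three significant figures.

β_A = 0.843, β_B = 0.757 (dividing each by c = 3.00 × 10^8 m/s).
Transform to A's frame with the inverse velocity-addition law: u' = (u − v)/(1 − uv/c²), taking u = β_B and v = β_A.
u' = (0.757 − 0.843) / (1 − (0.843)(0.757)) = -0.0867/0.3619 = -0.2395.
u' = -0.2395 × 3.00 × 10^8 m/s.

-7.18 × 10^7 m/s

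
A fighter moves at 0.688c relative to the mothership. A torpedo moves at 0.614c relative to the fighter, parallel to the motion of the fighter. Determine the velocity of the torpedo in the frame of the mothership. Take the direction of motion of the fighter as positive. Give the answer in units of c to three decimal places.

With v = 0.688 and u' = 0.614 (in units of c),
u = (u' + v)/(1 + u'v/c²):
u = (0.614 + 0.688) / (1 + 0.614·0.688) = 1.3020/1.4224 = 0.9153

0.915c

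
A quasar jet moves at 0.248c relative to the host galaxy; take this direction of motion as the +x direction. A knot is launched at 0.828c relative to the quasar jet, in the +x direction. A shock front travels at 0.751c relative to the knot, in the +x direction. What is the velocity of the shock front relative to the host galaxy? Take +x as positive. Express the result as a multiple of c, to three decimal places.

0.984c

Apply u = (u' + v)/(1 + u'v/c²) successively, working outward toward the host galaxy.
Start: velocity of the quasar jet relative to the host galaxy = 0.2480c.
Compose with the knot (u' = 0.828 in the quasar jet frame): u_1 = (0.828 + 0.248) / (1 + 0.828·0.248) = 1.0760/1.2053 = 0.8927.
Compose with the shock front (u' = 0.751 in the knot frame): u_2 = (0.751 + 0.893) / (1 + 0.751·0.893) = 1.6437/1.6704 = 0.9840.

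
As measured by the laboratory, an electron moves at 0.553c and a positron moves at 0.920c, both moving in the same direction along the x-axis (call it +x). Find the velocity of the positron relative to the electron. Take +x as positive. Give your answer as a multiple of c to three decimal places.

+0.747c

β_A = 0.553, β_B = 0.920.
Transform to A's frame with the inverse velocity-addition law: u' = (u − v)/(1 − uv/c²), taking u = β_B and v = β_A.
u' = (0.920 − 0.553) / (1 − (0.553)(0.920)) = 0.3670/0.4912 = 0.7471.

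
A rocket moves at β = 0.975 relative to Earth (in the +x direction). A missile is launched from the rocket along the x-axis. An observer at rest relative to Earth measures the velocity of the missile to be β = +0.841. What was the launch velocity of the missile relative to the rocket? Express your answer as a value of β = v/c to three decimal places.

Invert the composition law: u' = (u − v)/(1 − uv/c²).
u' = (0.841 − 0.975) / (1 − (0.841)(0.975)) = -0.1340/0.1800 = -0.7443.

β = -0.744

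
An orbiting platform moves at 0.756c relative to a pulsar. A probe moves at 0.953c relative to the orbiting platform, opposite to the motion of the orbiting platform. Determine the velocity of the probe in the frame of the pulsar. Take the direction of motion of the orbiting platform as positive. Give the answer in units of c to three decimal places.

With v = 0.756 and u' = -0.953 (in units of c),
u = (u' + v)/(1 + u'v/c²):
u = (-0.953 + 0.756) / (1 + (-0.953)·0.756) = -0.1970/0.2795 = -0.7047

-0.705c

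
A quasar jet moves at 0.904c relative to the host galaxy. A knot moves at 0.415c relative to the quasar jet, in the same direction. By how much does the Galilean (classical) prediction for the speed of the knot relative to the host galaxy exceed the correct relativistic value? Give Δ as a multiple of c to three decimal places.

Δ = 0.360c

Galilean: u_cl = 0.415 + 0.904 = 1.3190.
Relativistic: u_rel = (0.415 + 0.904) / (1 + 0.415·0.904) = 1.3190/1.3752 = 0.9592.
Δ = 1.3190 − 0.9592 = 0.3598.
(The classical prediction exceeds c; the relativistic result does not.)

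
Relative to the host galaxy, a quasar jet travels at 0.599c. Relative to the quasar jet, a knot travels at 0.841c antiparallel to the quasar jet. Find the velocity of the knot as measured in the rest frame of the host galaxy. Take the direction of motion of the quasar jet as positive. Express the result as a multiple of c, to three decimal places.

With v = 0.599 and u' = -0.841 (in units of c),
u = (u' + v)/(1 + u'v/c²):
u = (-0.841 + 0.599) / (1 + (-0.841)·0.599) = -0.2420/0.4962 = -0.4877

-0.488c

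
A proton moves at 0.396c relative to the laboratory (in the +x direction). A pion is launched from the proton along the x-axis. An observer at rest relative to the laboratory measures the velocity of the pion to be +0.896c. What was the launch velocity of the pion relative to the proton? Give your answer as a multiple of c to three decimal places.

+0.775c

Invert the composition law: u' = (u − v)/(1 − uv/c²).
u' = (0.896 − 0.396) / (1 − (0.896)(0.396)) = 0.5000/0.6452 = 0.7750.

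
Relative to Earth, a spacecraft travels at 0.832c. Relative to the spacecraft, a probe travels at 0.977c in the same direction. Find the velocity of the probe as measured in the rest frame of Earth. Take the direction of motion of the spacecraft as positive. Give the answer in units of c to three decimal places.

With v = 0.832 and u' = 0.977 (in units of c),
u = (u' + v)/(1 + u'v/c²):
u = (0.977 + 0.832) / (1 + 0.977·0.832) = 1.8090/1.8129 = 0.9979
(Galilean addition would give +1.809c, exceeding c.)

0.998c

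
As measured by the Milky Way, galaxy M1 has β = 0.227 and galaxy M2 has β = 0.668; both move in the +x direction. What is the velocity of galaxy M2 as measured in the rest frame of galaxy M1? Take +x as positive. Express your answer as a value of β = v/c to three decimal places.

β = +0.520

β_A = 0.227, β_B = 0.668.
Transform to A's frame with the inverse velocity-addition law: u' = (u − v)/(1 − uv/c²), taking u = β_B and v = β_A.
u' = (0.668 − 0.227) / (1 − (0.227)(0.668)) = 0.4410/0.8484 = 0.5198.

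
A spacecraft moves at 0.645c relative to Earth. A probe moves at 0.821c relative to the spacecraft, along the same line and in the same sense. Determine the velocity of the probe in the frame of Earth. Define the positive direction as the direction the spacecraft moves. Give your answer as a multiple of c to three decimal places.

With v = 0.645 and u' = 0.821 (in units of c),
u = (u' + v)/(1 + u'v/c²):
u = (0.821 + 0.645) / (1 + 0.821·0.645) = 1.4660/1.5295 = 0.9585
(Galilean addition would give +1.466c, exceeding c.)

0.958c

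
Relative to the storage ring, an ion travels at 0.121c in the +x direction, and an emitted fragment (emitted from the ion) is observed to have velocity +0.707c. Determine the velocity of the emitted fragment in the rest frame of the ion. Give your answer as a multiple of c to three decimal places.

Invert the composition law: u' = (u − v)/(1 − uv/c²).
u' = (0.707 − 0.121) / (1 − (0.707)(0.121)) = 0.5860/0.9145 = 0.6408.

+0.641c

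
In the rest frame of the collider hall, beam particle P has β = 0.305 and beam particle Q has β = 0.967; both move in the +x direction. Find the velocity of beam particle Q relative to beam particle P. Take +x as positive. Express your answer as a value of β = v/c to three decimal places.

β = +0.939

β_A = 0.305, β_B = 0.967.
Transform to A's frame with the inverse velocity-addition law: u' = (u − v)/(1 − uv/c²), taking u = β_B and v = β_A.
u' = (0.967 − 0.305) / (1 − (0.305)(0.967)) = 0.6620/0.7051 = 0.9389.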